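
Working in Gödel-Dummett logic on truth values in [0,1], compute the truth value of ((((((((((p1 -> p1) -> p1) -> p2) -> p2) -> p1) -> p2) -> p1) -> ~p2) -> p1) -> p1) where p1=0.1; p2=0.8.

(p1 -> p1): 0.1 ≤ 0.1, so result = 1
((p1 -> p1) -> p1): 1 > 0.1, so result = 0.1
(((p1 -> p1) -> p1) -> p2): 0.1 ≤ 0.8, so result = 1
((((p1 -> p1) -> p1) -> p2) -> p2): 1 > 0.8, so result = 0.8
(((((p1 -> p1) -> p1) -> p2) -> p2) -> p1): 0.8 > 0.1, so result = 0.1
((((((p1 -> p1) -> p1) -> p2) -> p2) -> p1) -> p2): 0.1 ≤ 0.8, so result = 1
(((((((p1 -> p1) -> p1) -> p2) -> p2) -> p1) -> p2) -> p1): 1 > 0.1, so result = 0.1
~p2: Gödel ¬ of 0.8 = 0 (operand ≠ 0)
((((((((p1 -> p1) -> p1) -> p2) -> p2) -> p1) -> p2) -> p1) -> ~p2): 0.1 > 0, so result = 0
(((((((((p1 -> p1) -> p1) -> p2) -> p2) -> p1) -> p2) -> p1) -> ~p2) -> p1): 0 ≤ 0.1, so result = 1
((((((((((p1 -> p1) -> p1) -> p2) -> p2) -> p1) -> p2) -> p1) -> ~p2) -> p1) -> p1): 1 > 0.1, so result = 0.1

0.10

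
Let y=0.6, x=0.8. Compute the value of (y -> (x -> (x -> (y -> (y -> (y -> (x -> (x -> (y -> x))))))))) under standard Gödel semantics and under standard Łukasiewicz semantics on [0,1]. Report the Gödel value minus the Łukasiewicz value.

Gödel evaluation:
  (y -> x): 0.6 ≤ 0.8, so result = 1
  (x -> (y -> x)): 0.8 ≤ 1, so result = 1
  (x -> (x -> (y -> x))): 0.8 ≤ 1, so result = 1
  (y -> (x -> (x -> (y -> x)))): 0.6 ≤ 1, so result = 1
  (y -> (y -> (x -> (x -> (y -> x))))): 0.6 ≤ 1, so result = 1
  (y -> (y -> (y -> (x -> (x -> (y -> x)))))): 0.6 ≤ 1, so result = 1
  (x -> (y -> (y -> (y -> (x -> (x -> (y -> x))))))): 0.8 ≤ 1, so result = 1
  (x -> (x -> (y -> (y -> (y -> (x -> (x -> (y -> x)))))))): 0.8 ≤ 1, so result = 1
  (y -> (x -> (x -> (y -> (y -> (y -> (x -> (x -> (y -> x))))))))): 0.6 ≤ 1, so result = 1
  Gödel value = 1
Łukasiewicz evaluation:
  (y -> x): min(1, 1 − 0.6 + 0.8) = 1
  (x -> (y -> x)): min(1, 1 − 0.8 + 1) = 1
  (x -> (x -> (y -> x))): min(1, 1 − 0.8 + 1) = 1
  (y -> (x -> (x -> (y -> x)))): min(1, 1 − 0.6 + 1) = 1
  (y -> (y -> (x -> (x -> (y -> x))))): min(1, 1 − 0.6 + 1) = 1
  (y -> (y -> (y -> (x -> (x -> (y -> x)))))): min(1, 1 − 0.6 + 1) = 1
  (x -> (y -> (y -> (y -> (x -> (x -> (y -> x))))))): min(1, 1 − 0.8 + 1) = 1
  (x -> (x -> (y -> (y -> (y -> (x -> (x -> (y -> x)))))))): min(1, 1 − 0.8 + 1) = 1
  (y -> (x -> (x -> (y -> (y -> (y -> (x -> (x -> (y -> x))))))))): min(1, 1 − 0.6 + 1) = 1
  Łukasiewicz value = 1
Difference: 1 − 1 = 0.00

0.00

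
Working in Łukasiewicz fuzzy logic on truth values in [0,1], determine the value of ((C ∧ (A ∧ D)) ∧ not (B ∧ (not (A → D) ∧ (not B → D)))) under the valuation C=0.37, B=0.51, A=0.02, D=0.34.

0.02

(A ∧ D) = min(0.02, 0.34) = 0.02
(C ∧ (A ∧ D)) = min(0.37, 0.02) = 0.02
(A → D): min(1, 1 − 0.02 + 0.34) = 1
not (A → D): Łukasiewicz ¬ gives 1 − 1 = 0
not B: Łukasiewicz ¬ gives 1 − 0.51 = 0.49
(not B → D): min(1, 1 − 0.49 + 0.34) = 0.85
(not (A → D) ∧ (not B → D)) = min(0, 0.85) = 0
(B ∧ (not (A → D) ∧ (not B → D))) = min(0.51, 0) = 0
not (B ∧ (not (A → D) ∧ (not B → D))): Łukasiewicz ¬ gives 1 − 0 = 1
((C ∧ (A ∧ D)) ∧ not (B ∧ (not (A → D) ∧ (not B → D)))) = min(0.02, 1) = 0.02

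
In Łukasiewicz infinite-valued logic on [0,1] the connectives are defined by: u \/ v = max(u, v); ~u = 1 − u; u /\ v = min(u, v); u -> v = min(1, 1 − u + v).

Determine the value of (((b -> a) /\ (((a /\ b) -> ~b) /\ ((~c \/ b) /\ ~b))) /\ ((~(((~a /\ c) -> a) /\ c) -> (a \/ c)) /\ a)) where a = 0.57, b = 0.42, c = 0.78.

0.42

(b -> a): min(1, 1 − 0.42 + 0.57) = 1
(a /\ b) = min(0.57, 0.42) = 0.42
~b: Łukasiewicz ¬ gives 1 − 0.42 = 0.58
((a /\ b) -> ~b): min(1, 1 − 0.42 + 0.58) = 1
~c: Łukasiewicz ¬ gives 1 − 0.78 = 0.22
(~c \/ b) = max(0.22, 0.42) = 0.42
~b: Łukasiewicz ¬ gives 1 − 0.42 = 0.58
((~c \/ b) /\ ~b) = min(0.42, 0.58) = 0.42
(((a /\ b) -> ~b) /\ ((~c \/ b) /\ ~b)) = min(1, 0.42) = 0.42
((b -> a) /\ (((a /\ b) -> ~b) /\ ((~c \/ b) /\ ~b))) = min(1, 0.42) = 0.42
~a: Łukasiewicz ¬ gives 1 − 0.57 = 0.43
(~a /\ c) = min(0.43, 0.78) = 0.43
((~a /\ c) -> a): min(1, 1 − 0.43 + 0.57) = 1
(((~a /\ c) -> a) /\ c) = min(1, 0.78) = 0.78
~(((~a /\ c) -> a) /\ c): Łukasiewicz ¬ gives 1 − 0.78 = 0.22
(a \/ c) = max(0.57, 0.78) = 0.78
(~(((~a /\ c) -> a) /\ c) -> (a \/ c)): min(1, 1 − 0.22 + 0.78) = 1
((~(((~a /\ c) -> a) /\ c) -> (a \/ c)) /\ a) = min(1, 0.57) = 0.57
(((b -> a) /\ (((a /\ b) -> ~b) /\ ((~c \/ b) /\ ~b))) /\ ((~(((~a /\ c) -> a) /\ c) -> (a \/ c)) /\ a)) = min(0.42, 0.57) = 0.42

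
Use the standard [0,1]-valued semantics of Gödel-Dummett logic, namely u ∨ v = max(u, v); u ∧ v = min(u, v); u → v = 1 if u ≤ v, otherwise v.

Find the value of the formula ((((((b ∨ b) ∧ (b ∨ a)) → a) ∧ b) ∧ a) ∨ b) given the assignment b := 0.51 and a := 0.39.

(b ∨ b) = max(0.51, 0.51) = 0.51
(b ∨ a) = max(0.51, 0.39) = 0.51
((b ∨ b) ∧ (b ∨ a)) = min(0.51, 0.51) = 0.51
(((b ∨ b) ∧ (b ∨ a)) → a): 0.51 > 0.39, so result = 0.39
((((b ∨ b) ∧ (b ∨ a)) → a) ∧ b) = min(0.39, 0.51) = 0.39
(((((b ∨ b) ∧ (b ∨ a)) → a) ∧ b) ∧ a) = min(0.39, 0.39) = 0.39
((((((b ∨ b) ∧ (b ∨ a)) → a) ∧ b) ∧ a) ∨ b) = max(0.39, 0.51) = 0.51

0.51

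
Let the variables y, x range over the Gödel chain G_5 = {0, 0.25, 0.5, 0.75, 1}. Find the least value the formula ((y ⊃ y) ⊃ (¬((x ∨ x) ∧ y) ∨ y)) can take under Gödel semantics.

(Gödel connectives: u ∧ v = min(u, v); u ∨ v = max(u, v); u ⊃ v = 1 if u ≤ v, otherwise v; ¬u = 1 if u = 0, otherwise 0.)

The minimum is attained at y = 0.25, x = 0.25:
  (y ⊃ y): 0.25 ≤ 0.25, so result = 1
  (x ∨ x) = max(0.25, 0.25) = 0.25
  ((x ∨ x) ∧ y) = min(0.25, 0.25) = 0.25
  ¬((x ∨ x) ∧ y): Gödel ¬ of 0.25 = 0 (operand ≠ 0)
  (¬((x ∨ x) ∧ y) ∨ y) = max(0, 0.25) = 0.25
  ((y ⊃ y) ⊃ (¬((x ∨ x) ∧ y) ∨ y)): 1 > 0.25, so result = 0.25
Checking all 25 assignments confirms none give a value below 0.25.

0.25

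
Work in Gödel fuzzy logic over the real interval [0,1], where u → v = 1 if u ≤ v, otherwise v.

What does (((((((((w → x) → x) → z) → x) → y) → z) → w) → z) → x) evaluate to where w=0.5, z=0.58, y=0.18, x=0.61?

(w → x): 0.5 ≤ 0.61, so result = 1
((w → x) → x): 1 > 0.61, so result = 0.61
(((w → x) → x) → z): 0.61 > 0.58, so result = 0.58
((((w → x) → x) → z) → x): 0.58 ≤ 0.61, so result = 1
(((((w → x) → x) → z) → x) → y): 1 > 0.18, so result = 0.18
((((((w → x) → x) → z) → x) → y) → z): 0.18 ≤ 0.58, so result = 1
(((((((w → x) → x) → z) → x) → y) → z) → w): 1 > 0.5, so result = 0.5
((((((((w → x) → x) → z) → x) → y) → z) → w) → z): 0.5 ≤ 0.58, so result = 1
(((((((((w → x) → x) → z) → x) → y) → z) → w) → z) → x): 1 > 0.61, so result = 0.61

0.61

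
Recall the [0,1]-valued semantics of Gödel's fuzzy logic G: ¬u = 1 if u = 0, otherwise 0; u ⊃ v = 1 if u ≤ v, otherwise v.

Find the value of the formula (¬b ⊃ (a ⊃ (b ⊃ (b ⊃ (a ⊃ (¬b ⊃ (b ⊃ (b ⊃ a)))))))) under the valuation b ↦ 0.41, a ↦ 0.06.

1.00

¬b: Gödel ¬ of 0.41 = 0 (operand ≠ 0)
¬b: Gödel ¬ of 0.41 = 0 (operand ≠ 0)
(b ⊃ a): 0.41 > 0.06, so result = 0.06
(b ⊃ (b ⊃ a)): 0.41 > 0.06, so result = 0.06
(¬b ⊃ (b ⊃ (b ⊃ a))): 0 ≤ 0.06, so result = 1
(a ⊃ (¬b ⊃ (b ⊃ (b ⊃ a)))): 0.06 ≤ 1, so result = 1
(b ⊃ (a ⊃ (¬b ⊃ (b ⊃ (b ⊃ a))))): 0.41 ≤ 1, so result = 1
(b ⊃ (b ⊃ (a ⊃ (¬b ⊃ (b ⊃ (b ⊃ a)))))): 0.41 ≤ 1, so result = 1
(a ⊃ (b ⊃ (b ⊃ (a ⊃ (¬b ⊃ (b ⊃ (b ⊃ a))))))): 0.06 ≤ 1, so result = 1
(¬b ⊃ (a ⊃ (b ⊃ (b ⊃ (a ⊃ (¬b ⊃ (b ⊃ (b ⊃ a)))))))): 0 ≤ 1, so result = 1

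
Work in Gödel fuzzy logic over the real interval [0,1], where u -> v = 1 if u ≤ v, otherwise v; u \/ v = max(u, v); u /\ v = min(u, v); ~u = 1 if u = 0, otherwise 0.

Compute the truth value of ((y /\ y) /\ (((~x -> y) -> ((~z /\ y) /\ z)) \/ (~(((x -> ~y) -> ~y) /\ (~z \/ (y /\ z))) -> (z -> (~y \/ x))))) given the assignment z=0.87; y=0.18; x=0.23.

(y /\ y) = min(0.18, 0.18) = 0.18
~x: Gödel ¬ of 0.23 = 0 (operand ≠ 0)
(~x -> y): 0 ≤ 0.18, so result = 1
~z: Gödel ¬ of 0.87 = 0 (operand ≠ 0)
(~z /\ y) = min(0, 0.18) = 0
((~z /\ y) /\ z) = min(0, 0.87) = 0
((~x -> y) -> ((~z /\ y) /\ z)): 1 > 0, so result = 0
~y: Gödel ¬ of 0.18 = 0 (operand ≠ 0)
(x -> ~y): 0.23 > 0, so result = 0
~y: Gödel ¬ of 0.18 = 0 (operand ≠ 0)
((x -> ~y) -> ~y): 0 ≤ 0, so result = 1
~z: Gödel ¬ of 0.87 = 0 (operand ≠ 0)
(y /\ z) = min(0.18, 0.87) = 0.18
(~z \/ (y /\ z)) = max(0, 0.18) = 0.18
(((x -> ~y) -> ~y) /\ (~z \/ (y /\ z))) = min(1, 0.18) = 0.18
~(((x -> ~y) -> ~y) /\ (~z \/ (y /\ z))): Gödel ¬ of 0.18 = 0 (operand ≠ 0)
~y: Gödel ¬ of 0.18 = 0 (operand ≠ 0)
(~y \/ x) = max(0, 0.23) = 0.23
(z -> (~y \/ x)): 0.87 > 0.23, so result = 0.23
(~(((x -> ~y) -> ~y) /\ (~z \/ (y /\ z))) -> (z -> (~y \/ x))): 0 ≤ 0.23, so result = 1
(((~x -> y) -> ((~z /\ y) /\ z)) \/ (~(((x -> ~y) -> ~y) /\ (~z \/ (y /\ z))) -> (z -> (~y \/ x)))) = max(0, 1) = 1
((y /\ y) /\ (((~x -> y) -> ((~z /\ y) /\ z)) \/ (~(((x -> ~y) -> ~y) /\ (~z \/ (y /\ z))) -> (z -> (~y \/ x))))) = min(0.18, 1) = 0.18

0.18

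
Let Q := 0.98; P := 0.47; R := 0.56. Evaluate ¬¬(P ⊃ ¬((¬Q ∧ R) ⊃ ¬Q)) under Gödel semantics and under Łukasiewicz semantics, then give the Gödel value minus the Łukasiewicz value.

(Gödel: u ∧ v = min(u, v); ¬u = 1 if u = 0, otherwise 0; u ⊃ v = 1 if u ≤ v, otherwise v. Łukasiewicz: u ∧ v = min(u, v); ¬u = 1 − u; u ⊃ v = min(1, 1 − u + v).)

-0.53

Gödel evaluation:
  ¬Q: Gödel ¬ of 0.98 = 0 (operand ≠ 0)
  (¬Q ∧ R) = min(0, 0.56) = 0
  ¬Q: Gödel ¬ of 0.98 = 0 (operand ≠ 0)
  ((¬Q ∧ R) ⊃ ¬Q): 0 ≤ 0, so result = 1
  ¬((¬Q ∧ R) ⊃ ¬Q): Gödel ¬ of 1 = 0 (operand ≠ 0)
  (P ⊃ ¬((¬Q ∧ R) ⊃ ¬Q)): 0.47 > 0, so result = 0
  ¬(P ⊃ ¬((¬Q ∧ R) ⊃ ¬Q)): Gödel ¬ of 0 = 1 (operand is 0)
  ¬¬(P ⊃ ¬((¬Q ∧ R) ⊃ ¬Q)): Gödel ¬ of 1 = 0 (operand ≠ 0)
  Gödel value = 0
Łukasiewicz evaluation:
  ¬Q: Łukasiewicz ¬ gives 1 − 0.98 = 0.02
  (¬Q ∧ R) = min(0.02, 0.56) = 0.02
  ¬Q: Łukasiewicz ¬ gives 1 − 0.98 = 0.02
  ((¬Q ∧ R) ⊃ ¬Q): min(1, 1 − 0.02 + 0.02) = 1
  ¬((¬Q ∧ R) ⊃ ¬Q): Łukasiewicz ¬ gives 1 − 1 = 0
  (P ⊃ ¬((¬Q ∧ R) ⊃ ¬Q)): min(1, 1 − 0.47 + 0) = 0.53
  ¬(P ⊃ ¬((¬Q ∧ R) ⊃ ¬Q)): Łukasiewicz ¬ gives 1 − 0.53 = 0.47
  ¬¬(P ⊃ ¬((¬Q ∧ R) ⊃ ¬Q)): Łukasiewicz ¬ gives 1 − 0.47 = 0.53
  Łukasiewicz value = 0.53
Difference: 0 − 0.53 = -0.53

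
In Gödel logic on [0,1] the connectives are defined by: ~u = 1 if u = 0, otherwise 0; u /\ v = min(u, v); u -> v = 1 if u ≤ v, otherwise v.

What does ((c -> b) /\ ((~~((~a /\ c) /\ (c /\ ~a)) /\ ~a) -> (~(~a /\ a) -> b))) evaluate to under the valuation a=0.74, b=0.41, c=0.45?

0.41

(c -> b): 0.45 > 0.41, so result = 0.41
~a: Gödel ¬ of 0.74 = 0 (operand ≠ 0)
(~a /\ c) = min(0, 0.45) = 0
~a: Gödel ¬ of 0.74 = 0 (operand ≠ 0)
(c /\ ~a) = min(0.45, 0) = 0
((~a /\ c) /\ (c /\ ~a)) = min(0, 0) = 0
~((~a /\ c) /\ (c /\ ~a)): Gödel ¬ of 0 = 1 (operand is 0)
~~((~a /\ c) /\ (c /\ ~a)): Gödel ¬ of 1 = 0 (operand ≠ 0)
~a: Gödel ¬ of 0.74 = 0 (operand ≠ 0)
(~~((~a /\ c) /\ (c /\ ~a)) /\ ~a) = min(0, 0) = 0
~a: Gödel ¬ of 0.74 = 0 (operand ≠ 0)
(~a /\ a) = min(0, 0.74) = 0
~(~a /\ a): Gödel ¬ of 0 = 1 (operand is 0)
(~(~a /\ a) -> b): 1 > 0.41, so result = 0.41
((~~((~a /\ c) /\ (c /\ ~a)) /\ ~a) -> (~(~a /\ a) -> b)): 0 ≤ 0.41, so result = 1
((c -> b) /\ ((~~((~a /\ c) /\ (c /\ ~a)) /\ ~a) -> (~(~a /\ a) -> b))) = min(0.41, 1) = 0.41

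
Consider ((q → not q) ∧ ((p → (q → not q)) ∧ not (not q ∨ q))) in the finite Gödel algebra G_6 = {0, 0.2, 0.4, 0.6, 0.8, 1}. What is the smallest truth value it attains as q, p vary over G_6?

The minimum is attained at q = 0, p = 0:
  not q: Gödel ¬ of 0 = 1 (operand is 0)
  (q → not q): 0 ≤ 1, so result = 1
  not q: Gödel ¬ of 0 = 1 (operand is 0)
  (q → not q): 0 ≤ 1, so result = 1
  (p → (q → not q)): 0 ≤ 1, so result = 1
  not q: Gödel ¬ of 0 = 1 (operand is 0)
  (not q ∨ q) = max(1, 0) = 1
  not (not q ∨ q): Gödel ¬ of 1 = 0 (operand ≠ 0)
  ((p → (q → not q)) ∧ not (not q ∨ q)) = min(1, 0) = 0
  ((q → not q) ∧ ((p → (q → not q)) ∧ not (not q ∨ q))) = min(1, 0) = 0
Checking all 36 assignments confirms none give a value below 0.00.

0.00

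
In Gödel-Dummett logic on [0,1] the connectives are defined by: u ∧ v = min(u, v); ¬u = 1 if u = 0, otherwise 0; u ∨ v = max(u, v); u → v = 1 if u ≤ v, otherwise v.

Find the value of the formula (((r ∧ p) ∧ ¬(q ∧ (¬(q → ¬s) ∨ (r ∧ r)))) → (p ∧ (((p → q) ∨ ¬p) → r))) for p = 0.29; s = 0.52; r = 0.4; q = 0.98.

(r ∧ p) = min(0.4, 0.29) = 0.29
¬s: Gödel ¬ of 0.52 = 0 (operand ≠ 0)
(q → ¬s): 0.98 > 0, so result = 0
¬(q → ¬s): Gödel ¬ of 0 = 1 (operand is 0)
(r ∧ r) = min(0.4, 0.4) = 0.4
(¬(q → ¬s) ∨ (r ∧ r)) = max(1, 0.4) = 1
(q ∧ (¬(q → ¬s) ∨ (r ∧ r))) = min(0.98, 1) = 0.98
¬(q ∧ (¬(q → ¬s) ∨ (r ∧ r))): Gödel ¬ of 0.98 = 0 (operand ≠ 0)
((r ∧ p) ∧ ¬(q ∧ (¬(q → ¬s) ∨ (r ∧ r)))) = min(0.29, 0) = 0
(p → q): 0.29 ≤ 0.98, so result = 1
¬p: Gödel ¬ of 0.29 = 0 (operand ≠ 0)
((p → q) ∨ ¬p) = max(1, 0) = 1
(((p → q) ∨ ¬p) → r): 1 > 0.4, so result = 0.4
(p ∧ (((p → q) ∨ ¬p) → r)) = min(0.29, 0.4) = 0.29
(((r ∧ p) ∧ ¬(q ∧ (¬(q → ¬s) ∨ (r ∧ r)))) → (p ∧ (((p → q) ∨ ¬p) → r))): 0 ≤ 0.29, so result = 1

1.00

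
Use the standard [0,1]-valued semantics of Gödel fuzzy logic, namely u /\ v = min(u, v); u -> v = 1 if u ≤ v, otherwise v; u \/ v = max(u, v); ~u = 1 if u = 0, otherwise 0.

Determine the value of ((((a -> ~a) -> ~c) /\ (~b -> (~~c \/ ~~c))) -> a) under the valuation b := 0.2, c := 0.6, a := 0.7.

0.70

~a: Gödel ¬ of 0.7 = 0 (operand ≠ 0)
(a -> ~a): 0.7 > 0, so result = 0
~c: Gödel ¬ of 0.6 = 0 (operand ≠ 0)
((a -> ~a) -> ~c): 0 ≤ 0, so result = 1
~b: Gödel ¬ of 0.2 = 0 (operand ≠ 0)
~c: Gödel ¬ of 0.6 = 0 (operand ≠ 0)
~~c: Gödel ¬ of 0 = 1 (operand is 0)
~c: Gödel ¬ of 0.6 = 0 (operand ≠ 0)
~~c: Gödel ¬ of 0 = 1 (operand is 0)
(~~c \/ ~~c) = max(1, 1) = 1
(~b -> (~~c \/ ~~c)): 0 ≤ 1, so result = 1
(((a -> ~a) -> ~c) /\ (~b -> (~~c \/ ~~c))) = min(1, 1) = 1
((((a -> ~a) -> ~c) /\ (~b -> (~~c \/ ~~c))) -> a): 1 > 0.7, so result = 0.7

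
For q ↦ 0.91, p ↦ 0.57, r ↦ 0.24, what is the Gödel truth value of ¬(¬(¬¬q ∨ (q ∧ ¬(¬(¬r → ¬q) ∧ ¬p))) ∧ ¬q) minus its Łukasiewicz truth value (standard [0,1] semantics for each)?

Gödel evaluation:
  ¬q: Gödel ¬ of 0.91 = 0 (operand ≠ 0)
  ¬¬q: Gödel ¬ of 0 = 1 (operand is 0)
  ¬r: Gödel ¬ of 0.24 = 0 (operand ≠ 0)
  ¬q: Gödel ¬ of 0.91 = 0 (operand ≠ 0)
  (¬r → ¬q): 0 ≤ 0, so result = 1
  ¬(¬r → ¬q): Gödel ¬ of 1 = 0 (operand ≠ 0)
  ¬p: Gödel ¬ of 0.57 = 0 (operand ≠ 0)
  (¬(¬r → ¬q) ∧ ¬p) = min(0, 0) = 0
  ¬(¬(¬r → ¬q) ∧ ¬p): Gödel ¬ of 0 = 1 (operand is 0)
  (q ∧ ¬(¬(¬r → ¬q) ∧ ¬p)) = min(0.91, 1) = 0.91
  (¬¬q ∨ (q ∧ ¬(¬(¬r → ¬q) ∧ ¬p))) = max(1, 0.91) = 1
  ¬(¬¬q ∨ (q ∧ ¬(¬(¬r → ¬q) ∧ ¬p))): Gödel ¬ of 1 = 0 (operand ≠ 0)
  ¬q: Gödel ¬ of 0.91 = 0 (operand ≠ 0)
  (¬(¬¬q ∨ (q ∧ ¬(¬(¬r → ¬q) ∧ ¬p))) ∧ ¬q) = min(0, 0) = 0
  ¬(¬(¬¬q ∨ (q ∧ ¬(¬(¬r → ¬q) ∧ ¬p))) ∧ ¬q): Gödel ¬ of 0 = 1 (operand is 0)
  Gödel value = 1
Łukasiewicz evaluation:
  ¬q: Łukasiewicz ¬ gives 1 − 0.91 = 0.09
  ¬¬q: Łukasiewicz ¬ gives 1 − 0.09 = 0.91
  ¬r: Łukasiewicz ¬ gives 1 − 0.24 = 0.76
  ¬q: Łukasiewicz ¬ gives 1 − 0.91 = 0.09
  (¬r → ¬q): min(1, 1 − 0.76 + 0.09) = 0.33
  ¬(¬r → ¬q): Łukasiewicz ¬ gives 1 − 0.33 = 0.67
  ¬p: Łukasiewicz ¬ gives 1 − 0.57 = 0.43
  (¬(¬r → ¬q) ∧ ¬p) = min(0.67, 0.43) = 0.43
  ¬(¬(¬r → ¬q) ∧ ¬p): Łukasiewicz ¬ gives 1 − 0.43 = 0.57
  (q ∧ ¬(¬(¬r → ¬q) ∧ ¬p)) = min(0.91, 0.57) = 0.57
  (¬¬q ∨ (q ∧ ¬(¬(¬r → ¬q) ∧ ¬p))) = max(0.91, 0.57) = 0.91
  ¬(¬¬q ∨ (q ∧ ¬(¬(¬r → ¬q) ∧ ¬p))): Łukasiewicz ¬ gives 1 − 0.91 = 0.09
  ¬q: Łukasiewicz ¬ gives 1 − 0.91 = 0.09
  (¬(¬¬q ∨ (q ∧ ¬(¬(¬r → ¬q) ∧ ¬p))) ∧ ¬q) = min(0.09, 0.09) = 0.09
  ¬(¬(¬¬q ∨ (q ∧ ¬(¬(¬r → ¬q) ∧ ¬p))) ∧ ¬q): Łukasiewicz ¬ gives 1 − 0.09 = 0.91
  Łukasiewicz value = 0.91
Difference: 1 − 0.91 = 0.09

0.09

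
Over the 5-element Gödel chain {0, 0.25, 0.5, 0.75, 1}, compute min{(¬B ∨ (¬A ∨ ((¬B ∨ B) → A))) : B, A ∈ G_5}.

0.25

The minimum is attained at B = 0.5, A = 0.25:
  ¬B: Gödel ¬ of 0.5 = 0 (operand ≠ 0)
  ¬A: Gödel ¬ of 0.25 = 0 (operand ≠ 0)
  ¬B: Gödel ¬ of 0.5 = 0 (operand ≠ 0)
  (¬B ∨ B) = max(0, 0.5) = 0.5
  ((¬B ∨ B) → A): 0.5 > 0.25, so result = 0.25
  (¬A ∨ ((¬B ∨ B) → A)) = max(0, 0.25) = 0.25
  (¬B ∨ (¬A ∨ ((¬B ∨ B) → A))) = max(0, 0.25) = 0.25
Checking all 25 assignments confirms none give a value below 0.25.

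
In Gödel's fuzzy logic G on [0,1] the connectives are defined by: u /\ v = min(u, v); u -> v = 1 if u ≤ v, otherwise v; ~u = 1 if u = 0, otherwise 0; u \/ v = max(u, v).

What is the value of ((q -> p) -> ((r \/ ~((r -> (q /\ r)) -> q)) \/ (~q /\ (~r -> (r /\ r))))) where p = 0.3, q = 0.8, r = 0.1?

0.10

(q -> p): 0.8 > 0.3, so result = 0.3
(q /\ r) = min(0.8, 0.1) = 0.1
(r -> (q /\ r)): 0.1 ≤ 0.1, so result = 1
((r -> (q /\ r)) -> q): 1 > 0.8, so result = 0.8
~((r -> (q /\ r)) -> q): Gödel ¬ of 0.8 = 0 (operand ≠ 0)
(r \/ ~((r -> (q /\ r)) -> q)) = max(0.1, 0) = 0.1
~q: Gödel ¬ of 0.8 = 0 (operand ≠ 0)
~r: Gödel ¬ of 0.1 = 0 (operand ≠ 0)
(r /\ r) = min(0.1, 0.1) = 0.1
(~r -> (r /\ r)): 0 ≤ 0.1, so result = 1
(~q /\ (~r -> (r /\ r))) = min(0, 1) = 0
((r \/ ~((r -> (q /\ r)) -> q)) \/ (~q /\ (~r -> (r /\ r)))) = max(0.1, 0) = 0.1
((q -> p) -> ((r \/ ~((r -> (q /\ r)) -> q)) \/ (~q /\ (~r -> (r /\ r))))): 0.3 > 0.1, so result = 0.1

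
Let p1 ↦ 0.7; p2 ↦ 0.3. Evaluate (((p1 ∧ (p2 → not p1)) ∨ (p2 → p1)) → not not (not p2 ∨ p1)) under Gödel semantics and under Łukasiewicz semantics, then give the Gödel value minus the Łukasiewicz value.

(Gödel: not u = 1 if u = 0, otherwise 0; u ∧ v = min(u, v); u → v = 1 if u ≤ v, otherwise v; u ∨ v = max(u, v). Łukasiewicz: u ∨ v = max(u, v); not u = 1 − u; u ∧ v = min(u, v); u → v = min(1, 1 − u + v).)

0.30

Gödel evaluation:
  not p1: Gödel ¬ of 0.7 = 0 (operand ≠ 0)
  (p2 → not p1): 0.3 > 0, so result = 0
  (p1 ∧ (p2 → not p1)) = min(0.7, 0) = 0
  (p2 → p1): 0.3 ≤ 0.7, so result = 1
  ((p1 ∧ (p2 → not p1)) ∨ (p2 → p1)) = max(0, 1) = 1
  not p2: Gödel ¬ of 0.3 = 0 (operand ≠ 0)
  (not p2 ∨ p1) = max(0, 0.7) = 0.7
  not (not p2 ∨ p1): Gödel ¬ of 0.7 = 0 (operand ≠ 0)
  not not (not p2 ∨ p1): Gödel ¬ of 0 = 1 (operand is 0)
  (((p1 ∧ (p2 → not p1)) ∨ (p2 → p1)) → not not (not p2 ∨ p1)): 1 ≤ 1, so result = 1
  Gödel value = 1
Łukasiewicz evaluation:
  not p1: Łukasiewicz ¬ gives 1 − 0.7 = 0.3
  (p2 → not p1): min(1, 1 − 0.3 + 0.3) = 1
  (p1 ∧ (p2 → not p1)) = min(0.7, 1) = 0.7
  (p2 → p1): min(1, 1 − 0.3 + 0.7) = 1
  ((p1 ∧ (p2 → not p1)) ∨ (p2 → p1)) = max(0.7, 1) = 1
  not p2: Łukasiewicz ¬ gives 1 − 0.3 = 0.7
  (not p2 ∨ p1) = max(0.7, 0.7) = 0.7
  not (not p2 ∨ p1): Łukasiewicz ¬ gives 1 − 0.7 = 0.3
  not not (not p2 ∨ p1): Łukasiewicz ¬ gives 1 − 0.3 = 0.7
  (((p1 ∧ (p2 → not p1)) ∨ (p2 → p1)) → not not (not p2 ∨ p1)): min(1, 1 − 1 + 0.7) = 0.7
  Łukasiewicz value = 0.7
Difference: 1 − 0.7 = 0.30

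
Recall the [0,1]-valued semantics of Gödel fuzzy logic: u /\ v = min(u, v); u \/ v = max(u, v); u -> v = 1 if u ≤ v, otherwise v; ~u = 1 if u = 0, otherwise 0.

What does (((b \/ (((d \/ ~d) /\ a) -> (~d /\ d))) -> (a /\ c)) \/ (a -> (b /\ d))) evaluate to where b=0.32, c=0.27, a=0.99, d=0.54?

~d: Gödel ¬ of 0.54 = 0 (operand ≠ 0)
(d \/ ~d) = max(0.54, 0) = 0.54
((d \/ ~d) /\ a) = min(0.54, 0.99) = 0.54
~d: Gödel ¬ of 0.54 = 0 (operand ≠ 0)
(~d /\ d) = min(0, 0.54) = 0
(((d \/ ~d) /\ a) -> (~d /\ d)): 0.54 > 0, so result = 0
(b \/ (((d \/ ~d) /\ a) -> (~d /\ d))) = max(0.32, 0) = 0.32
(a /\ c) = min(0.99, 0.27) = 0.27
((b \/ (((d \/ ~d) /\ a) -> (~d /\ d))) -> (a /\ c)): 0.32 > 0.27, so result = 0.27
(b /\ d) = min(0.32, 0.54) = 0.32
(a -> (b /\ d)): 0.99 > 0.32, so result = 0.32
(((b \/ (((d \/ ~d) /\ a) -> (~d /\ d))) -> (a /\ c)) \/ (a -> (b /\ d))) = max(0.27, 0.32) = 0.32

0.32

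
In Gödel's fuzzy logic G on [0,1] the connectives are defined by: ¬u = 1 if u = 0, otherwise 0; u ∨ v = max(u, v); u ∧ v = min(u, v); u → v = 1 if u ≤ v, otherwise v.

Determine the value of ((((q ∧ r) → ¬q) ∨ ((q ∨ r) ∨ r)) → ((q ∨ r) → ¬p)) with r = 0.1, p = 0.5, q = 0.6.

(q ∧ r) = min(0.6, 0.1) = 0.1
¬q: Gödel ¬ of 0.6 = 0 (operand ≠ 0)
((q ∧ r) → ¬q): 0.1 > 0, so result = 0
(q ∨ r) = max(0.6, 0.1) = 0.6
((q ∨ r) ∨ r) = max(0.6, 0.1) = 0.6
(((q ∧ r) → ¬q) ∨ ((q ∨ r) ∨ r)) = max(0, 0.6) = 0.6
(q ∨ r) = max(0.6, 0.1) = 0.6
¬p: Gödel ¬ of 0.5 = 0 (operand ≠ 0)
((q ∨ r) → ¬p): 0.6 > 0, so result = 0
((((q ∧ r) → ¬q) ∨ ((q ∨ r) ∨ r)) → ((q ∨ r) → ¬p)): 0.6 > 0, so result = 0

0.00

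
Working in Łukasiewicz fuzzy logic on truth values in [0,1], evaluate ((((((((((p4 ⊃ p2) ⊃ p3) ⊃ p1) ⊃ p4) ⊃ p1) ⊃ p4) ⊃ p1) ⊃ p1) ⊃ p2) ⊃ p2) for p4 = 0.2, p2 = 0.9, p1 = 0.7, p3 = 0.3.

0.90

(p4 ⊃ p2): min(1, 1 − 0.2 + 0.9) = 1
((p4 ⊃ p2) ⊃ p3): min(1, 1 − 1 + 0.3) = 0.3
(((p4 ⊃ p2) ⊃ p3) ⊃ p1): min(1, 1 − 0.3 + 0.7) = 1
((((p4 ⊃ p2) ⊃ p3) ⊃ p1) ⊃ p4): min(1, 1 − 1 + 0.2) = 0.2
(((((p4 ⊃ p2) ⊃ p3) ⊃ p1) ⊃ p4) ⊃ p1): min(1, 1 − 0.2 + 0.7) = 1
((((((p4 ⊃ p2) ⊃ p3) ⊃ p1) ⊃ p4) ⊃ p1) ⊃ p4): min(1, 1 − 1 + 0.2) = 0.2
(((((((p4 ⊃ p2) ⊃ p3) ⊃ p1) ⊃ p4) ⊃ p1) ⊃ p4) ⊃ p1): min(1, 1 − 0.2 + 0.7) = 1
((((((((p4 ⊃ p2) ⊃ p3) ⊃ p1) ⊃ p4) ⊃ p1) ⊃ p4) ⊃ p1) ⊃ p1): min(1, 1 − 1 + 0.7) = 0.7
(((((((((p4 ⊃ p2) ⊃ p3) ⊃ p1) ⊃ p4) ⊃ p1) ⊃ p4) ⊃ p1) ⊃ p1) ⊃ p2): min(1, 1 − 0.7 + 0.9) = 1
((((((((((p4 ⊃ p2) ⊃ p3) ⊃ p1) ⊃ p4) ⊃ p1) ⊃ p4) ⊃ p1) ⊃ p1) ⊃ p2) ⊃ p2): min(1, 1 − 1 + 0.9) = 0.9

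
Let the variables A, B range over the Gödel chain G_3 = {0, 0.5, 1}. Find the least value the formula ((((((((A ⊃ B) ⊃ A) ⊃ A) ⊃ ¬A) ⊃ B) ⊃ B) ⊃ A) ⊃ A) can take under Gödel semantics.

0.50

The minimum is attained at A = 0.5, B = 0:
  (A ⊃ B): 0.5 > 0, so result = 0
  ((A ⊃ B) ⊃ A): 0 ≤ 0.5, so result = 1
  (((A ⊃ B) ⊃ A) ⊃ A): 1 > 0.5, so result = 0.5
  ¬A: Gödel ¬ of 0.5 = 0 (operand ≠ 0)
  ((((A ⊃ B) ⊃ A) ⊃ A) ⊃ ¬A): 0.5 > 0, so result = 0
  (((((A ⊃ B) ⊃ A) ⊃ A) ⊃ ¬A) ⊃ B): 0 ≤ 0, so result = 1
  ((((((A ⊃ B) ⊃ A) ⊃ A) ⊃ ¬A) ⊃ B) ⊃ B): 1 > 0, so result = 0
  (((((((A ⊃ B) ⊃ A) ⊃ A) ⊃ ¬A) ⊃ B) ⊃ B) ⊃ A): 0 ≤ 0.5, so result = 1
  ((((((((A ⊃ B) ⊃ A) ⊃ A) ⊃ ¬A) ⊃ B) ⊃ B) ⊃ A) ⊃ A): 1 > 0.5, so result = 0.5
Checking all 9 assignments confirms none give a value below 0.50.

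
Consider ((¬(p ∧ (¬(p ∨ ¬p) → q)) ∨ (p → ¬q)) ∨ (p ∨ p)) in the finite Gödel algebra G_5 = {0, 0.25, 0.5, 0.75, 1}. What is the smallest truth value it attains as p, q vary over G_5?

0.25

The minimum is attained at p = 0.25, q = 0.25:
  ¬p: Gödel ¬ of 0.25 = 0 (operand ≠ 0)
  (p ∨ ¬p) = max(0.25, 0) = 0.25
  ¬(p ∨ ¬p): Gödel ¬ of 0.25 = 0 (operand ≠ 0)
  (¬(p ∨ ¬p) → q): 0 ≤ 0.25, so result = 1
  (p ∧ (¬(p ∨ ¬p) → q)) = min(0.25, 1) = 0.25
  ¬(p ∧ (¬(p ∨ ¬p) → q)): Gödel ¬ of 0.25 = 0 (operand ≠ 0)
  ¬q: Gödel ¬ of 0.25 = 0 (operand ≠ 0)
  (p → ¬q): 0.25 > 0, so result = 0
  (¬(p ∧ (¬(p ∨ ¬p) → q)) ∨ (p → ¬q)) = max(0, 0) = 0
  (p ∨ p) = max(0.25, 0.25) = 0.25
  ((¬(p ∧ (¬(p ∨ ¬p) → q)) ∨ (p → ¬q)) ∨ (p ∨ p)) = max(0, 0.25) = 0.25
Checking all 25 assignments confirms none give a value below 0.25.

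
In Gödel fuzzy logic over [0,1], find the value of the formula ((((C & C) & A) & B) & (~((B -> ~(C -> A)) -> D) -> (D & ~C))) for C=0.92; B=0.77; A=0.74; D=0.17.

(C & C) = min(0.92, 0.92) = 0.92
((C & C) & A) = min(0.92, 0.74) = 0.74
(((C & C) & A) & B) = min(0.74, 0.77) = 0.74
(C -> A): 0.92 > 0.74, so result = 0.74
~(C -> A): Gödel ¬ of 0.74 = 0 (operand ≠ 0)
(B -> ~(C -> A)): 0.77 > 0, so result = 0
((B -> ~(C -> A)) -> D): 0 ≤ 0.17, so result = 1
~((B -> ~(C -> A)) -> D): Gödel ¬ of 1 = 0 (operand ≠ 0)
~C: Gödel ¬ of 0.92 = 0 (operand ≠ 0)
(D & ~C) = min(0.17, 0) = 0
(~((B -> ~(C -> A)) -> D) -> (D & ~C)): 0 ≤ 0, so result = 1
((((C & C) & A) & B) & (~((B -> ~(C -> A)) -> D) -> (D & ~C))) = min(0.74, 1) = 0.74

0.74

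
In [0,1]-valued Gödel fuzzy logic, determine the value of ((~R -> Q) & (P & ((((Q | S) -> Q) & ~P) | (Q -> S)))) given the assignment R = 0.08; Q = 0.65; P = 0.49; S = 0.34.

0.34

~R: Gödel ¬ of 0.08 = 0 (operand ≠ 0)
(~R -> Q): 0 ≤ 0.65, so result = 1
(Q | S) = max(0.65, 0.34) = 0.65
((Q | S) -> Q): 0.65 ≤ 0.65, so result = 1
~P: Gödel ¬ of 0.49 = 0 (operand ≠ 0)
(((Q | S) -> Q) & ~P) = min(1, 0) = 0
(Q -> S): 0.65 > 0.34, so result = 0.34
((((Q | S) -> Q) & ~P) | (Q -> S)) = max(0, 0.34) = 0.34
(P & ((((Q | S) -> Q) & ~P) | (Q -> S))) = min(0.49, 0.34) = 0.34
((~R -> Q) & (P & ((((Q | S) -> Q) & ~P) | (Q -> S)))) = min(1, 0.34) = 0.34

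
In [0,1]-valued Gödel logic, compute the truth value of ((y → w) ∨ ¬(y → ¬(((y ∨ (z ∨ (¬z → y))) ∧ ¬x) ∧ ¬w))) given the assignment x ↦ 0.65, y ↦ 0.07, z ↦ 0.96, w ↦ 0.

0.00

(y → w): 0.07 > 0, so result = 0
¬z: Gödel ¬ of 0.96 = 0 (operand ≠ 0)
(¬z → y): 0 ≤ 0.07, so result = 1
(z ∨ (¬z → y)) = max(0.96, 1) = 1
(y ∨ (z ∨ (¬z → y))) = max(0.07, 1) = 1
¬x: Gödel ¬ of 0.65 = 0 (operand ≠ 0)
((y ∨ (z ∨ (¬z → y))) ∧ ¬x) = min(1, 0) = 0
¬w: Gödel ¬ of 0 = 1 (operand is 0)
(((y ∨ (z ∨ (¬z → y))) ∧ ¬x) ∧ ¬w) = min(0, 1) = 0
¬(((y ∨ (z ∨ (¬z → y))) ∧ ¬x) ∧ ¬w): Gödel ¬ of 0 = 1 (operand is 0)
(y → ¬(((y ∨ (z ∨ (¬z → y))) ∧ ¬x) ∧ ¬w)): 0.07 ≤ 1, so result = 1
¬(y → ¬(((y ∨ (z ∨ (¬z → y))) ∧ ¬x) ∧ ¬w)): Gödel ¬ of 1 = 0 (operand ≠ 0)
((y → w) ∨ ¬(y → ¬(((y ∨ (z ∨ (¬z → y))) ∧ ¬x) ∧ ¬w))) = max(0, 0) = 0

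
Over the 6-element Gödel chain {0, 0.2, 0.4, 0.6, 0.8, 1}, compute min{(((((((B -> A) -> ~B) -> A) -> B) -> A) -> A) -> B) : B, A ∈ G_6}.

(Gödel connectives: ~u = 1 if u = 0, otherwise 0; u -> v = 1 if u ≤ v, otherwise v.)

0.00

The minimum is attained at B = 0, A = 0:
  (B -> A): 0 ≤ 0, so result = 1
  ~B: Gödel ¬ of 0 = 1 (operand is 0)
  ((B -> A) -> ~B): 1 ≤ 1, so result = 1
  (((B -> A) -> ~B) -> A): 1 > 0, so result = 0
  ((((B -> A) -> ~B) -> A) -> B): 0 ≤ 0, so result = 1
  (((((B -> A) -> ~B) -> A) -> B) -> A): 1 > 0, so result = 0
  ((((((B -> A) -> ~B) -> A) -> B) -> A) -> A): 0 ≤ 0, so result = 1
  (((((((B -> A) -> ~B) -> A) -> B) -> A) -> A) -> B): 1 > 0, so result = 0
Checking all 36 assignments confirms none give a value below 0.00.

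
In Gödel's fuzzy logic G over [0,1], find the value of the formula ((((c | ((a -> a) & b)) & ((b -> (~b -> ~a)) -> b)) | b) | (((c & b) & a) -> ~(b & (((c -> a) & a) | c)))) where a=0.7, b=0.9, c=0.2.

0.90

(a -> a): 0.7 ≤ 0.7, so result = 1
((a -> a) & b) = min(1, 0.9) = 0.9
(c | ((a -> a) & b)) = max(0.2, 0.9) = 0.9
~b: Gödel ¬ of 0.9 = 0 (operand ≠ 0)
~a: Gödel ¬ of 0.7 = 0 (operand ≠ 0)
(~b -> ~a): 0 ≤ 0, so result = 1
(b -> (~b -> ~a)): 0.9 ≤ 1, so result = 1
((b -> (~b -> ~a)) -> b): 1 > 0.9, so result = 0.9
((c | ((a -> a) & b)) & ((b -> (~b -> ~a)) -> b)) = min(0.9, 0.9) = 0.9
(((c | ((a -> a) & b)) & ((b -> (~b -> ~a)) -> b)) | b) = max(0.9, 0.9) = 0.9
(c & b) = min(0.2, 0.9) = 0.2
((c & b) & a) = min(0.2, 0.7) = 0.2
(c -> a): 0.2 ≤ 0.7, so result = 1
((c -> a) & a) = min(1, 0.7) = 0.7
(((c -> a) & a) | c) = max(0.7, 0.2) = 0.7
(b & (((c -> a) & a) | c)) = min(0.9, 0.7) = 0.7
~(b & (((c -> a) & a) | c)): Gödel ¬ of 0.7 = 0 (operand ≠ 0)
(((c & b) & a) -> ~(b & (((c -> a) & a) | c))): 0.2 > 0, so result = 0
((((c | ((a -> a) & b)) & ((b -> (~b -> ~a)) -> b)) | b) | (((c & b) & a) -> ~(b & (((c -> a) & a) | c)))) = max(0.9, 0) = 0.9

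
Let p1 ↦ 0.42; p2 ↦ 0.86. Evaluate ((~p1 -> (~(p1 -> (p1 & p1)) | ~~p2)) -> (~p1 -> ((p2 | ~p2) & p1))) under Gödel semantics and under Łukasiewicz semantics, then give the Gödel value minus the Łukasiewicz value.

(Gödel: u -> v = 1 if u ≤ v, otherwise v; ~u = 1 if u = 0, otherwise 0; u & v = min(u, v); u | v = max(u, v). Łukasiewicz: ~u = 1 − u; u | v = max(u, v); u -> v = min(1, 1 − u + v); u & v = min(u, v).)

Gödel evaluation:
  ~p1: Gödel ¬ of 0.42 = 0 (operand ≠ 0)
  (p1 & p1) = min(0.42, 0.42) = 0.42
  (p1 -> (p1 & p1)): 0.42 ≤ 0.42, so result = 1
  ~(p1 -> (p1 & p1)): Gödel ¬ of 1 = 0 (operand ≠ 0)
  ~p2: Gödel ¬ of 0.86 = 0 (operand ≠ 0)
  ~~p2: Gödel ¬ of 0 = 1 (operand is 0)
  (~(p1 -> (p1 & p1)) | ~~p2) = max(0, 1) = 1
  (~p1 -> (~(p1 -> (p1 & p1)) | ~~p2)): 0 ≤ 1, so result = 1
  ~p1: Gödel ¬ of 0.42 = 0 (operand ≠ 0)
  ~p2: Gödel ¬ of 0.86 = 0 (operand ≠ 0)
  (p2 | ~p2) = max(0.86, 0) = 0.86
  ((p2 | ~p2) & p1) = min(0.86, 0.42) = 0.42
  (~p1 -> ((p2 | ~p2) & p1)): 0 ≤ 0.42, so result = 1
  ((~p1 -> (~(p1 -> (p1 & p1)) | ~~p2)) -> (~p1 -> ((p2 | ~p2) & p1))): 1 ≤ 1, so result = 1
  Gödel value = 1
Łukasiewicz evaluation:
  ~p1: Łukasiewicz ¬ gives 1 − 0.42 = 0.58
  (p1 & p1) = min(0.42, 0.42) = 0.42
  (p1 -> (p1 & p1)): min(1, 1 − 0.42 + 0.42) = 1
  ~(p1 -> (p1 & p1)): Łukasiewicz ¬ gives 1 − 1 = 0
  ~p2: Łukasiewicz ¬ gives 1 − 0.86 = 0.14
  ~~p2: Łukasiewicz ¬ gives 1 − 0.14 = 0.86
  (~(p1 -> (p1 & p1)) | ~~p2) = max(0, 0.86) = 0.86
  (~p1 -> (~(p1 -> (p1 & p1)) | ~~p2)): min(1, 1 − 0.58 + 0.86) = 1
  ~p1: Łukasiewicz ¬ gives 1 − 0.42 = 0.58
  ~p2: Łukasiewicz ¬ gives 1 − 0.86 = 0.14
  (p2 | ~p2) = max(0.86, 0.14) = 0.86
  ((p2 | ~p2) & p1) = min(0.86, 0.42) = 0.42
  (~p1 -> ((p2 | ~p2) & p1)): min(1, 1 − 0.58 + 0.42) = 0.84
  ((~p1 -> (~(p1 -> (p1 & p1)) | ~~p2)) -> (~p1 -> ((p2 | ~p2) & p1))): min(1, 1 − 1 + 0.84) = 0.84
  Łukasiewicz value = 0.84
Difference: 1 − 0.84 = 0.16

0.16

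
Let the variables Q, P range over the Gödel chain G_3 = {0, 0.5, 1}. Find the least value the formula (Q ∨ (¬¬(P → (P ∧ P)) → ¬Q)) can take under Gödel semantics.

0.50

The minimum is attained at Q = 0.5, P = 0:
  (P ∧ P) = min(0, 0) = 0
  (P → (P ∧ P)): 0 ≤ 0, so result = 1
  ¬(P → (P ∧ P)): Gödel ¬ of 1 = 0 (operand ≠ 0)
  ¬¬(P → (P ∧ P)): Gödel ¬ of 0 = 1 (operand is 0)
  ¬Q: Gödel ¬ of 0.5 = 0 (operand ≠ 0)
  (¬¬(P → (P ∧ P)) → ¬Q): 1 > 0, so result = 0
  (Q ∨ (¬¬(P → (P ∧ P)) → ¬Q)) = max(0.5, 0) = 0.5
Checking all 9 assignments confirms none give a value below 0.50.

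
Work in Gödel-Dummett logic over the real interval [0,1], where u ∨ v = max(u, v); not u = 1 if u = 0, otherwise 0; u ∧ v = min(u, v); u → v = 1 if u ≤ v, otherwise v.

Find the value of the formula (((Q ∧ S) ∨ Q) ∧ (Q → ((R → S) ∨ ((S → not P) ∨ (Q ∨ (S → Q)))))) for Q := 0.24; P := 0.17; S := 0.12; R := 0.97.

0.24

(Q ∧ S) = min(0.24, 0.12) = 0.12
((Q ∧ S) ∨ Q) = max(0.12, 0.24) = 0.24
(R → S): 0.97 > 0.12, so result = 0.12
not P: Gödel ¬ of 0.17 = 0 (operand ≠ 0)
(S → not P): 0.12 > 0, so result = 0
(S → Q): 0.12 ≤ 0.24, so result = 1
(Q ∨ (S → Q)) = max(0.24, 1) = 1
((S → not P) ∨ (Q ∨ (S → Q))) = max(0, 1) = 1
((R → S) ∨ ((S → not P) ∨ (Q ∨ (S → Q)))) = max(0.12, 1) = 1
(Q → ((R → S) ∨ ((S → not P) ∨ (Q ∨ (S → Q))))): 0.24 ≤ 1, so result = 1
(((Q ∧ S) ∨ Q) ∧ (Q → ((R → S) ∨ ((S → not P) ∨ (Q ∨ (S → Q)))))) = min(0.24, 1) = 0.24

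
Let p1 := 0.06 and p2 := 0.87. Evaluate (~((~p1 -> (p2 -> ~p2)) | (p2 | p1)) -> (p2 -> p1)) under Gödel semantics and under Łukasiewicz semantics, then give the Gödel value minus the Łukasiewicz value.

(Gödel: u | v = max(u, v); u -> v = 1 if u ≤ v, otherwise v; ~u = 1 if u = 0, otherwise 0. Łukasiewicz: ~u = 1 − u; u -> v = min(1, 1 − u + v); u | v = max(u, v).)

0.00

Gödel evaluation:
  ~p1: Gödel ¬ of 0.06 = 0 (operand ≠ 0)
  ~p2: Gödel ¬ of 0.87 = 0 (operand ≠ 0)
  (p2 -> ~p2): 0.87 > 0, so result = 0
  (~p1 -> (p2 -> ~p2)): 0 ≤ 0, so result = 1
  (p2 | p1) = max(0.87, 0.06) = 0.87
  ((~p1 -> (p2 -> ~p2)) | (p2 | p1)) = max(1, 0.87) = 1
  ~((~p1 -> (p2 -> ~p2)) | (p2 | p1)): Gödel ¬ of 1 = 0 (operand ≠ 0)
  (p2 -> p1): 0.87 > 0.06, so result = 0.06
  (~((~p1 -> (p2 -> ~p2)) | (p2 | p1)) -> (p2 -> p1)): 0 ≤ 0.06, so result = 1
  Gödel value = 1
Łukasiewicz evaluation:
  ~p1: Łukasiewicz ¬ gives 1 − 0.06 = 0.94
  ~p2: Łukasiewicz ¬ gives 1 − 0.87 = 0.13
  (p2 -> ~p2): min(1, 1 − 0.87 + 0.13) = 0.26
  (~p1 -> (p2 -> ~p2)): min(1, 1 − 0.94 + 0.26) = 0.32
  (p2 | p1) = max(0.87, 0.06) = 0.87
  ((~p1 -> (p2 -> ~p2)) | (p2 | p1)) = max(0.32, 0.87) = 0.87
  ~((~p1 -> (p2 -> ~p2)) | (p2 | p1)): Łukasiewicz ¬ gives 1 − 0.87 = 0.13
  (p2 -> p1): min(1, 1 − 0.87 + 0.06) = 0.19
  (~((~p1 -> (p2 -> ~p2)) | (p2 | p1)) -> (p2 -> p1)): min(1, 1 − 0.13 + 0.19) = 1
  Łukasiewicz value = 1
Difference: 1 − 1 = 0.00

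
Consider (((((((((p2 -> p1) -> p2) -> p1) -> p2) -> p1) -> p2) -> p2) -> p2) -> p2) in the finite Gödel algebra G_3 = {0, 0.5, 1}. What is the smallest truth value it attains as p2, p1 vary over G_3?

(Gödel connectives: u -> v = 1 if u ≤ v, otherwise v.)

The minimum is attained at p2 = 0.5, p1 = 0:
  (p2 -> p1): 0.5 > 0, so result = 0
  ((p2 -> p1) -> p2): 0 ≤ 0.5, so result = 1
  (((p2 -> p1) -> p2) -> p1): 1 > 0, so result = 0
  ((((p2 -> p1) -> p2) -> p1) -> p2): 0 ≤ 0.5, so result = 1
  (((((p2 -> p1) -> p2) -> p1) -> p2) -> p1): 1 > 0, so result = 0
  ((((((p2 -> p1) -> p2) -> p1) -> p2) -> p1) -> p2): 0 ≤ 0.5, so result = 1
  (((((((p2 -> p1) -> p2) -> p1) -> p2) -> p1) -> p2) -> p2): 1 > 0.5, so result = 0.5
  ((((((((p2 -> p1) -> p2) -> p1) -> p2) -> p1) -> p2) -> p2) -> p2): 0.5 ≤ 0.5, so result = 1
  (((((((((p2 -> p1) -> p2) -> p1) -> p2) -> p1) -> p2) -> p2) -> p2) -> p2): 1 > 0.5, so result = 0.5
Checking all 9 assignments confirms none give a value below 0.50.

0.50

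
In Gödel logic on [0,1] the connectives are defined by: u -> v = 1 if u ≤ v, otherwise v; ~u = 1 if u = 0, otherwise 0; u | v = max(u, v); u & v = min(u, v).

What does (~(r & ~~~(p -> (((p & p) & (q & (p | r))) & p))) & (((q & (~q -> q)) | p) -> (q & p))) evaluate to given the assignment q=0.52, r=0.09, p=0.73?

(p & p) = min(0.73, 0.73) = 0.73
(p | r) = max(0.73, 0.09) = 0.73
(q & (p | r)) = min(0.52, 0.73) = 0.52
((p & p) & (q & (p | r))) = min(0.73, 0.52) = 0.52
(((p & p) & (q & (p | r))) & p) = min(0.52, 0.73) = 0.52
(p -> (((p & p) & (q & (p | r))) & p)): 0.73 > 0.52, so result = 0.52
~(p -> (((p & p) & (q & (p | r))) & p)): Gödel ¬ of 0.52 = 0 (operand ≠ 0)
~~(p -> (((p & p) & (q & (p | r))) & p)): Gödel ¬ of 0 = 1 (operand is 0)
~~~(p -> (((p & p) & (q & (p | r))) & p)): Gödel ¬ of 1 = 0 (operand ≠ 0)
(r & ~~~(p -> (((p & p) & (q & (p | r))) & p))) = min(0.09, 0) = 0
~(r & ~~~(p -> (((p & p) & (q & (p | r))) & p))): Gödel ¬ of 0 = 1 (operand is 0)
~q: Gödel ¬ of 0.52 = 0 (operand ≠ 0)
(~q -> q): 0 ≤ 0.52, so result = 1
(q & (~q -> q)) = min(0.52, 1) = 0.52
((q & (~q -> q)) | p) = max(0.52, 0.73) = 0.73
(q & p) = min(0.52, 0.73) = 0.52
(((q & (~q -> q)) | p) -> (q & p)): 0.73 > 0.52, so result = 0.52
(~(r & ~~~(p -> (((p & p) & (q & (p | r))) & p))) & (((q & (~q -> q)) | p) -> (q & p))) = min(1, 0.52) = 0.52

0.52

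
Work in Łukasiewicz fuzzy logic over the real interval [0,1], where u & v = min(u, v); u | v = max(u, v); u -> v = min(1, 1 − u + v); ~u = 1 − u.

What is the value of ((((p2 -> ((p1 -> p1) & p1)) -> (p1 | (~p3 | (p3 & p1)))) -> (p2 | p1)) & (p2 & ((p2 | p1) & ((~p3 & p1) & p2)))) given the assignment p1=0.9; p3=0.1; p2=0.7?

(p1 -> p1): min(1, 1 − 0.9 + 0.9) = 1
((p1 -> p1) & p1) = min(1, 0.9) = 0.9
(p2 -> ((p1 -> p1) & p1)): min(1, 1 − 0.7 + 0.9) = 1
~p3: Łukasiewicz ¬ gives 1 − 0.1 = 0.9
(p3 & p1) = min(0.1, 0.9) = 0.1
(~p3 | (p3 & p1)) = max(0.9, 0.1) = 0.9
(p1 | (~p3 | (p3 & p1))) = max(0.9, 0.9) = 0.9
((p2 -> ((p1 -> p1) & p1)) -> (p1 | (~p3 | (p3 & p1)))): min(1, 1 − 1 + 0.9) = 0.9
(p2 | p1) = max(0.7, 0.9) = 0.9
(((p2 -> ((p1 -> p1) & p1)) -> (p1 | (~p3 | (p3 & p1)))) -> (p2 | p1)): min(1, 1 − 0.9 + 0.9) = 1
(p2 | p1) = max(0.7, 0.9) = 0.9
~p3: Łukasiewicz ¬ gives 1 − 0.1 = 0.9
(~p3 & p1) = min(0.9, 0.9) = 0.9
((~p3 & p1) & p2) = min(0.9, 0.7) = 0.7
((p2 | p1) & ((~p3 & p1) & p2)) = min(0.9, 0.7) = 0.7
(p2 & ((p2 | p1) & ((~p3 & p1) & p2))) = min(0.7, 0.7) = 0.7
((((p2 -> ((p1 -> p1) & p1)) -> (p1 | (~p3 | (p3 & p1)))) -> (p2 | p1)) & (p2 & ((p2 | p1) & ((~p3 & p1) & p2)))) = min(1, 0.7) = 0.7

0.70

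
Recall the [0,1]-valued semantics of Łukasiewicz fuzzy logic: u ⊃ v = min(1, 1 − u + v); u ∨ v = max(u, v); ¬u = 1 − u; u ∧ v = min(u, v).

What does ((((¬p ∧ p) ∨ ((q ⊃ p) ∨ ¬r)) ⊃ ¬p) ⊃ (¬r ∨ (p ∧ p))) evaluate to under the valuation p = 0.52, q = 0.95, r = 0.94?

0.61

¬p: Łukasiewicz ¬ gives 1 − 0.52 = 0.48
(¬p ∧ p) = min(0.48, 0.52) = 0.48
(q ⊃ p): min(1, 1 − 0.95 + 0.52) = 0.57
¬r: Łukasiewicz ¬ gives 1 − 0.94 = 0.06
((q ⊃ p) ∨ ¬r) = max(0.57, 0.06) = 0.57
((¬p ∧ p) ∨ ((q ⊃ p) ∨ ¬r)) = max(0.48, 0.57) = 0.57
¬p: Łukasiewicz ¬ gives 1 − 0.52 = 0.48
(((¬p ∧ p) ∨ ((q ⊃ p) ∨ ¬r)) ⊃ ¬p): min(1, 1 − 0.57 + 0.48) = 0.91
¬r: Łukasiewicz ¬ gives 1 − 0.94 = 0.06
(p ∧ p) = min(0.52, 0.52) = 0.52
(¬r ∨ (p ∧ p)) = max(0.06, 0.52) = 0.52
((((¬p ∧ p) ∨ ((q ⊃ p) ∨ ¬r)) ⊃ ¬p) ⊃ (¬r ∨ (p ∧ p))): min(1, 1 − 0.91 + 0.52) = 0.61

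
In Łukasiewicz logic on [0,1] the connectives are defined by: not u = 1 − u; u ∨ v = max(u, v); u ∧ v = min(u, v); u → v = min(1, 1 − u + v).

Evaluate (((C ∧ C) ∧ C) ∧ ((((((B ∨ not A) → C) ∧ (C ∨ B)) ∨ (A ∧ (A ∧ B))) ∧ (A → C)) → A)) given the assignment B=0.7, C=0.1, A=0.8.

0.10

(C ∧ C) = min(0.1, 0.1) = 0.1
((C ∧ C) ∧ C) = min(0.1, 0.1) = 0.1
not A: Łukasiewicz ¬ gives 1 − 0.8 = 0.2
(B ∨ not A) = max(0.7, 0.2) = 0.7
((B ∨ not A) → C): min(1, 1 − 0.7 + 0.1) = 0.4
(C ∨ B) = max(0.1, 0.7) = 0.7
(((B ∨ not A) → C) ∧ (C ∨ B)) = min(0.4, 0.7) = 0.4
(A ∧ B) = min(0.8, 0.7) = 0.7
(A ∧ (A ∧ B)) = min(0.8, 0.7) = 0.7
((((B ∨ not A) → C) ∧ (C ∨ B)) ∨ (A ∧ (A ∧ B))) = max(0.4, 0.7) = 0.7
(A → C): min(1, 1 − 0.8 + 0.1) = 0.3
(((((B ∨ not A) → C) ∧ (C ∨ B)) ∨ (A ∧ (A ∧ B))) ∧ (A → C)) = min(0.7, 0.3) = 0.3
((((((B ∨ not A) → C) ∧ (C ∨ B)) ∨ (A ∧ (A ∧ B))) ∧ (A → C)) → A): min(1, 1 − 0.3 + 0.8) = 1
(((C ∧ C) ∧ C) ∧ ((((((B ∨ not A) → C) ∧ (C ∨ B)) ∨ (A ∧ (A ∧ B))) ∧ (A → C)) → A)) = min(0.1, 1) = 0.1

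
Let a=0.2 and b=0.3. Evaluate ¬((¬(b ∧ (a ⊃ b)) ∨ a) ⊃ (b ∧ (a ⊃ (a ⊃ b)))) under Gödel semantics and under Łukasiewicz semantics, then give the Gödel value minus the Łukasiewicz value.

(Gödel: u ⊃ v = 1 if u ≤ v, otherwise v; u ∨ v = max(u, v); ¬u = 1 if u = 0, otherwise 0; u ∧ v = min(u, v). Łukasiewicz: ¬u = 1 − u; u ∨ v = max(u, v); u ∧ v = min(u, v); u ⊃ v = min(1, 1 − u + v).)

-0.40

Gödel evaluation:
  (a ⊃ b): 0.2 ≤ 0.3, so result = 1
  (b ∧ (a ⊃ b)) = min(0.3, 1) = 0.3
  ¬(b ∧ (a ⊃ b)): Gödel ¬ of 0.3 = 0 (operand ≠ 0)
  (¬(b ∧ (a ⊃ b)) ∨ a) = max(0, 0.2) = 0.2
  (a ⊃ b): 0.2 ≤ 0.3, so result = 1
  (a ⊃ (a ⊃ b)): 0.2 ≤ 1, so result = 1
  (b ∧ (a ⊃ (a ⊃ b))) = min(0.3, 1) = 0.3
  ((¬(b ∧ (a ⊃ b)) ∨ a) ⊃ (b ∧ (a ⊃ (a ⊃ b)))): 0.2 ≤ 0.3, so result = 1
  ¬((¬(b ∧ (a ⊃ b)) ∨ a) ⊃ (b ∧ (a ⊃ (a ⊃ b)))): Gödel ¬ of 1 = 0 (operand ≠ 0)
  Gödel value = 0
Łukasiewicz evaluation:
  (a ⊃ b): min(1, 1 − 0.2 + 0.3) = 1
  (b ∧ (a ⊃ b)) = min(0.3, 1) = 0.3
  ¬(b ∧ (a ⊃ b)): Łukasiewicz ¬ gives 1 − 0.3 = 0.7
  (¬(b ∧ (a ⊃ b)) ∨ a) = max(0.7, 0.2) = 0.7
  (a ⊃ b): min(1, 1 − 0.2 + 0.3) = 1
  (a ⊃ (a ⊃ b)): min(1, 1 − 0.2 + 1) = 1
  (b ∧ (a ⊃ (a ⊃ b))) = min(0.3, 1) = 0.3
  ((¬(b ∧ (a ⊃ b)) ∨ a) ⊃ (b ∧ (a ⊃ (a ⊃ b)))): min(1, 1 − 0.7 + 0.3) = 0.6
  ¬((¬(b ∧ (a ⊃ b)) ∨ a) ⊃ (b ∧ (a ⊃ (a ⊃ b)))): Łukasiewicz ¬ gives 1 − 0.6 = 0.4
  Łukasiewicz value = 0.4
Difference: 0 − 0.4 = -0.40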